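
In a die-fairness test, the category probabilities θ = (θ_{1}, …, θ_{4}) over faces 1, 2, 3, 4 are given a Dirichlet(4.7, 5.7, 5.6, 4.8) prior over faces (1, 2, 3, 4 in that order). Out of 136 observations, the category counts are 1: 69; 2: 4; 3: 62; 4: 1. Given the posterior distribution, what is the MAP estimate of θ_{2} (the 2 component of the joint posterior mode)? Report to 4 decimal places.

0.0569

The Dirichlet prior is conjugate to the Multinomial likelihood: each posterior αⱼ = prior αⱼ + observed count nⱼ.
Posterior concentration: (73.7, 9.7, 67.6, 5.8), total = 156.8.
Joint mode component: (α_{2}−1)/(Σα−K) = 8.7/152.8 = 0.0569.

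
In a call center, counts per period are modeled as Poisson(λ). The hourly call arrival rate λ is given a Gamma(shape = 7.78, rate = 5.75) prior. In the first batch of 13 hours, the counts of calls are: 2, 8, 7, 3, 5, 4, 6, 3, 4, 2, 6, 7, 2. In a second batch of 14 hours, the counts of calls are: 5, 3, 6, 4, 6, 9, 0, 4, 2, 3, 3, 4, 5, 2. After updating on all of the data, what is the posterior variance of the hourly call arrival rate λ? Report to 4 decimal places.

0.1145

With a Gamma(shape α, rate β) prior, the Poisson likelihood is conjugate: the posterior is Gamma(α + ΣXᵢ, β + n).
Batch 1: sum of counts S = 59 over n = 13 hours.
After batch 1: Gamma(α+S, β+n) = Gamma(7.78+59, 5.75+13) = Gamma(66.78, 18.75).
Batch 2: sum of counts S = 56 over n = 14 hours.
After batch 2: Gamma(α+S, β+n) = Gamma(66.78+56, 18.75+14) = Gamma(122.78, 32.75).
Var = α/β² = 122.78/32.75² = 0.1145.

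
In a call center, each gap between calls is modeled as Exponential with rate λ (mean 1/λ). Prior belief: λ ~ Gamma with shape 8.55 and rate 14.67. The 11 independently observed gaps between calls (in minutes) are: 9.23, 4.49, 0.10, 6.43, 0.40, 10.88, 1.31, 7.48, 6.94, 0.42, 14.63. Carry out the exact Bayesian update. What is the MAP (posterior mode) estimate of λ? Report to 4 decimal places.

With a Gamma(shape α, rate β) prior on the exponential rate λ, the posterior after n observations with total T = Σxᵢ is Gamma(α+n, β+T).
Sum of observations T = 62.31 minutes; n = 11.
Posterior: Gamma(8.55+11, 14.67+62.31) = Gamma(19.55, 76.98).
Mode = (α−1)/β = 0.2410.

0.2410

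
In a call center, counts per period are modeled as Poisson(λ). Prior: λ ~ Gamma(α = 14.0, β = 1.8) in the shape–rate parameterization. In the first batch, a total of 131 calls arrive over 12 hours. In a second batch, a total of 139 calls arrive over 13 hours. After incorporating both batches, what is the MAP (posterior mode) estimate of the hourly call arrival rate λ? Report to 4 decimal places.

10.5597

With a Gamma(shape α, rate β) prior, the Poisson likelihood is conjugate: the posterior is Gamma(α + ΣXᵢ, β + n).
After batch 1: Gamma(α+S, β+n) = Gamma(14.0+131, 1.8+12) = Gamma(145.0, 13.8).
After batch 2: Gamma(α+S, β+n) = Gamma(145.0+139, 13.8+13) = Gamma(284.0, 26.8).
Mode of Gamma(α,β) for α≥1 is (α−1)/β = 283.0/26.8 = 10.5597.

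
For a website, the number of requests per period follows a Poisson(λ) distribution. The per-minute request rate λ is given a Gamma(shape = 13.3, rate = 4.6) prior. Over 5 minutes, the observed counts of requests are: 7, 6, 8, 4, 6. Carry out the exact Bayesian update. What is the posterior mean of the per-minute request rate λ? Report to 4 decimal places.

4.6146

With a Gamma(shape α, rate β) prior, the Poisson likelihood is conjugate: the posterior is Gamma(α + ΣXᵢ, β + n).
Sum of counts S = 31 over n = 5 minutes.
Posterior: Gamma(α+S, β+n) = Gamma(13.3+31, 4.6+5) = Gamma(44.3, 9.6).
Posterior mean = α/β = 44.3/9.6 = 4.6146.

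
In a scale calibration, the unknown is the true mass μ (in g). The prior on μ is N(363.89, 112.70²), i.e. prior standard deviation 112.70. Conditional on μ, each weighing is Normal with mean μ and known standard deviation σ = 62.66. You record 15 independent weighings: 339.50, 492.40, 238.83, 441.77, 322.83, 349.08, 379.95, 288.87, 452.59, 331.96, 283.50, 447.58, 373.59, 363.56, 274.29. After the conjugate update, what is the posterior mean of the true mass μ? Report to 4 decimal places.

358.7917

For Normal data with known variance σ², a Normal(μ₀, σ₀²) prior on μ is conjugate. Posterior precision = 1/σ₀² + n/σ²; posterior mean is the precision-weighted average of μ₀ and x̄.
Σxᵢ = 339.50 + 492.40 + 238.83 + 441.77 + 322.83 + 349.08 + 379.95 + 288.87 + 452.59 + 331.96 + 283.50 + 447.58 + 373.59 + 363.56 + 274.29 = 5380.3, so n·x̄ = 5380.3.
σ₀² = 112.70² = 12701.29, σ² = 62.66² = 3926.2756; σ² + n·σ₀² = 3926.2756 + 15·12701.29 = 194445.6256.
Posterior mean = (μ₀/σ₀² + n·x̄/σ²)/(1/σ₀² + n/σ²) = (σ²·μ₀ + σ₀²·n·x̄)/(σ² + n·σ₀²) = (3926.2756·363.89 + 12701.29·5380.3)/194445.6256 = 69765483.015084/194445.6256 = 358.7917.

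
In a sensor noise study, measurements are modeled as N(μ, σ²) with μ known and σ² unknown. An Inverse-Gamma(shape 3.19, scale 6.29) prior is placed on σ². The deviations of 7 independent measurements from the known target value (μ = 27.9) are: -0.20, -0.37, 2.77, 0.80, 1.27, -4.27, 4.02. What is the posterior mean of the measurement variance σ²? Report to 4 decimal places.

With known mean μ and an Inverse-Gamma(α, β) prior on σ², the Normal likelihood is conjugate: posterior is Inv-Gamma(α + n/2, β + Σ(xᵢ−μ)²/2).
Σ(xᵢ−μ)² = (-0.20)² + (-0.37)² + (2.77)² + (0.80)² + (1.27)² + (-4.27)² + (4.02)² = 44.4960.
Posterior: Inv-Gamma(3.19 + 7/2, 6.29 + 44.4960/2) = Inv-Gamma(6.69, 28.53800).
E[σ²|data] = β/(α−1) = 28.53800/5.69 = 5.0155.

5.0155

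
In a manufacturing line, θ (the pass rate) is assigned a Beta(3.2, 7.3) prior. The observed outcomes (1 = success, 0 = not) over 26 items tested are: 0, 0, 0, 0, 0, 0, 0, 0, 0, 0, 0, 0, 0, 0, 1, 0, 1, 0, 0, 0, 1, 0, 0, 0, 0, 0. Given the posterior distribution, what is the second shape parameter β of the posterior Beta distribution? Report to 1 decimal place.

The Beta prior is conjugate to a Binomial/Bernoulli likelihood; the update adds successes to α and failures to β.
Posterior: Beta(α+k, β+n−k) = Beta(3.2+3, 7.3+23) = Beta(6.2, 30.3).
Posterior β = 30.3.

30.3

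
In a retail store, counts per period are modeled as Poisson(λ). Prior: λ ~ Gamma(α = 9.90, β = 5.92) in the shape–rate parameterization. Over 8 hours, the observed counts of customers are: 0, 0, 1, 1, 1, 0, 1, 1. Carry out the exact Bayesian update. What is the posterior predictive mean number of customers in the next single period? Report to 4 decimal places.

1.0704

With a Gamma(shape α, rate β) prior, the Poisson likelihood is conjugate: the posterior is Gamma(α + ΣXᵢ, β + n).
Sum of counts S = 5 over n = 8 hours.
Posterior: Gamma(α+S, β+n) = Gamma(9.90+5, 5.92+8) = Gamma(14.90, 13.92).
The predictive distribution for one future period is NegBinom with mean α/β = 1.0704.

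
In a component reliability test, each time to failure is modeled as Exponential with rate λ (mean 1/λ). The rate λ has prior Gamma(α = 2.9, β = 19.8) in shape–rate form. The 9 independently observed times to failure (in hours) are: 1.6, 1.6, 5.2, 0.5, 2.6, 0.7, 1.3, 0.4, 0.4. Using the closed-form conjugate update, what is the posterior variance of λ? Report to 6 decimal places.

With a Gamma(shape α, rate β) prior on the exponential rate λ, the posterior after n observations with total T = Σxᵢ is Gamma(α+n, β+T).
Sum of observations T = 14.3 hours; n = 9.
Posterior: Gamma(2.9+9, 19.8+14.3) = Gamma(11.9, 34.1).
Var = α/β² = 0.010234.

0.010234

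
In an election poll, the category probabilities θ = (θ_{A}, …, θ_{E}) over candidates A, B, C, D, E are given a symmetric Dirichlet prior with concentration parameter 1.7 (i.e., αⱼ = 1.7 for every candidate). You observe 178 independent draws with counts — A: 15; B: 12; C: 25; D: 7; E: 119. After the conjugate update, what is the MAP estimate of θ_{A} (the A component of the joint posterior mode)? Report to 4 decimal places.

The Dirichlet prior is conjugate to the Multinomial likelihood: each posterior αⱼ = prior αⱼ + observed count nⱼ.
Posterior concentration: (16.7, 13.7, 26.7, 8.7, 120.7), total = 186.5.
Joint mode component: (α_{A}−1)/(Σα−K) = 15.7/181.5 = 0.0865.

0.0865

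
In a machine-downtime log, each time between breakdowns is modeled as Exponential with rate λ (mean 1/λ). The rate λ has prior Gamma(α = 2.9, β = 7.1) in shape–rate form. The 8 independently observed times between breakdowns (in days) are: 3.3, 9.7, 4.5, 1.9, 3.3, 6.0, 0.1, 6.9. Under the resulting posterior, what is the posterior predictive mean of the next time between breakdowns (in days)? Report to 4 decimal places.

4.3232

With a Gamma(shape α, rate β) prior on the exponential rate λ, the posterior after n observations with total T = Σxᵢ is Gamma(α+n, β+T).
Sum of observations T = 35.7 days; n = 8.
Posterior: Gamma(2.9+8, 7.1+35.7) = Gamma(10.9, 42.8).
The predictive distribution for the next observation is Lomax; its mean is β/(α−1) = 42.8/9.9 = 4.3232.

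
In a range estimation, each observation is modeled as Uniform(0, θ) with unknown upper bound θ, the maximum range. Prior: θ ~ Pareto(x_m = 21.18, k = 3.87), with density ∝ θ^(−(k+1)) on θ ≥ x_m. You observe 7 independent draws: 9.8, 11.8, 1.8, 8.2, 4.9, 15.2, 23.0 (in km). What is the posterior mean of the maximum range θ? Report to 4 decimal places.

A Pareto(scale x_m, shape k) prior on the upper bound θ of Uniform(0, θ) is conjugate: posterior is Pareto(max(x_m, max xᵢ), k + n).
Sample maximum = 23.0; prior scale x_m = 21.18 → posterior scale = max = 23.00.
Posterior shape = 3.87 + 7 = 10.87.
E[θ|data] = k·x_m/(k−1) = 10.87·23.00/9.87 = 25.3303.

25.3303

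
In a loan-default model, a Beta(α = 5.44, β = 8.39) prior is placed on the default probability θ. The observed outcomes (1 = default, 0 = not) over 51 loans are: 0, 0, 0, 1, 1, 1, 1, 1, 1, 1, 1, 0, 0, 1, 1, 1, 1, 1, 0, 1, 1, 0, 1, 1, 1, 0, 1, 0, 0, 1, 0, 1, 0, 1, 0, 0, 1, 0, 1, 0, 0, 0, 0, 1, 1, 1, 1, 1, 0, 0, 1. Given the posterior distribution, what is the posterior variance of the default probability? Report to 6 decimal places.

0.003765

The Beta prior is conjugate to a Binomial/Bernoulli likelihood; the update adds successes to α and failures to β.
Posterior: Beta(α+k, β+n−k) = Beta(5.44+30, 8.39+21) = Beta(35.44, 29.39).
Var = αβ/((α+β)²(α+β+1)) = 35.44·29.39/(64.83²·65.83) = 0.003765.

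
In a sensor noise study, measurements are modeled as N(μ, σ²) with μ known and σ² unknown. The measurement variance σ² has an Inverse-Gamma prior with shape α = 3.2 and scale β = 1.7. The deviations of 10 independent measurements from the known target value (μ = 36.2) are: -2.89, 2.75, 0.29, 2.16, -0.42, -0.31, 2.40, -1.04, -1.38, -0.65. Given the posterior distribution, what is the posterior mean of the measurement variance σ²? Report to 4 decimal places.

2.3268

With known mean μ and an Inverse-Gamma(α, β) prior on σ², the Normal likelihood is conjugate: posterior is Inv-Gamma(α + n/2, β + Σ(xᵢ−μ)²/2).
Σ(xᵢ−μ)² = (-2.89)² + (2.75)² + (0.29)² + (2.16)² + (-0.42)² + (-0.31)² + (2.40)² + (-1.04)² + (-1.38)² + (-0.65)² = 30.1053.
Posterior: Inv-Gamma(3.2 + 10/2, 1.7 + 30.1053/2) = Inv-Gamma(8.20, 16.75265).
E[σ²|data] = β/(α−1) = 16.75265/7.20 = 2.3268.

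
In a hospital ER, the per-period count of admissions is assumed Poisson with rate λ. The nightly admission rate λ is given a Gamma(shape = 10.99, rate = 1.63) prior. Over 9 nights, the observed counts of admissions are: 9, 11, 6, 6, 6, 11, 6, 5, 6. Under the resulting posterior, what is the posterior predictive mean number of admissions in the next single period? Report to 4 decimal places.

With a Gamma(shape α, rate β) prior, the Poisson likelihood is conjugate: the posterior is Gamma(α + ΣXᵢ, β + n).
Sum of counts S = 66 over n = 9 nights.
Posterior: Gamma(α+S, β+n) = Gamma(10.99+66, 1.63+9) = Gamma(76.99, 10.63).
The predictive distribution for one future period is NegBinom with mean α/β = 7.2427.

7.2427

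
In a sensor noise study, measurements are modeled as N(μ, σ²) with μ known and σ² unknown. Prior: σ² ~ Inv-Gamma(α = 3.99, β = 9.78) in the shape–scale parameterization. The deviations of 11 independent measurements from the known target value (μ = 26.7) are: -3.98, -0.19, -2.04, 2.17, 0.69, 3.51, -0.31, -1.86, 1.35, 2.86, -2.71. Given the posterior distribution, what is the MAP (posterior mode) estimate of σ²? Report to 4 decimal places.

With known mean μ and an Inverse-Gamma(α, β) prior on σ², the Normal likelihood is conjugate: posterior is Inv-Gamma(α + n/2, β + Σ(xᵢ−μ)²/2).
Σ(xᵢ−μ)² = (-3.98)² + (-0.19)² + (-2.04)² + (2.17)² + (0.69)² + (3.51)² + (-0.31)² + (-1.86)² + (1.35)² + (2.86)² + (-2.71)² = 58.4451.
Posterior: Inv-Gamma(3.99 + 11/2, 9.78 + 58.4451/2) = Inv-Gamma(9.49, 39.00255).
Mode = β/(α+1) = 39.00255/10.49 = 3.7181.

3.7181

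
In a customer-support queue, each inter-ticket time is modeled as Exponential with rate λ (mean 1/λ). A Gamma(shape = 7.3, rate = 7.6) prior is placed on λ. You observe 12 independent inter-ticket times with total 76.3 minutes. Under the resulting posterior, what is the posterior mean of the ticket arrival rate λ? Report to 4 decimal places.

0.2300

With a Gamma(shape α, rate β) prior on the exponential rate λ, the posterior after n observations with total T = Σxᵢ is Gamma(α+n, β+T).
Posterior: Gamma(7.3+12, 7.6+76.3) = Gamma(19.3, 83.9).
Posterior mean of λ = α/β = 19.3/83.9 = 0.2300.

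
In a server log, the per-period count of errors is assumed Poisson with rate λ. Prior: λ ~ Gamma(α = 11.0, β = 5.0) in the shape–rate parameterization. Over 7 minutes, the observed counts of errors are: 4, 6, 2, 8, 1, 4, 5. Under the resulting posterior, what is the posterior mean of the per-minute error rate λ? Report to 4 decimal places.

3.4167

With a Gamma(shape α, rate β) prior, the Poisson likelihood is conjugate: the posterior is Gamma(α + ΣXᵢ, β + n).
Sum of counts S = 30 over n = 7 minutes.
Posterior: Gamma(α+S, β+n) = Gamma(11.0+30, 5.0+7) = Gamma(41.0, 12.0).
Posterior mean = α/β = 41.0/12.0 = 3.4167.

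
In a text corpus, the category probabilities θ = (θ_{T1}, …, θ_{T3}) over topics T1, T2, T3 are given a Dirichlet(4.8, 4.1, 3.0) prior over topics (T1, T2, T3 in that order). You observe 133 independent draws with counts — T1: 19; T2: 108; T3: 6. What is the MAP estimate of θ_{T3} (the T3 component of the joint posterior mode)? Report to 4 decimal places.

0.0564

The Dirichlet prior is conjugate to the Multinomial likelihood: each posterior αⱼ = prior αⱼ + observed count nⱼ.
Posterior concentration: (23.8, 112.1, 9.0), total = 144.9.
Joint mode component: (α_{T3}−1)/(Σα−K) = 8.0/141.9 = 0.0564.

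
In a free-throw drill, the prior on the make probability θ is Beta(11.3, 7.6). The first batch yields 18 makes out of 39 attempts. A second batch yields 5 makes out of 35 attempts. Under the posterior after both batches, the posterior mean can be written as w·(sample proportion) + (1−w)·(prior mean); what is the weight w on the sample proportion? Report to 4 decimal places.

The Beta prior is conjugate to a Binomial/Bernoulli likelihood; the update adds successes to α and failures to β.
Total number of attempts: n = 39 + 35 = 74.
Posterior mean = (α₀+k)/(α₀+β₀+n) = [n/(α₀+β₀+n)]·(k/n) + [(α₀+β₀)/(α₀+β₀+n)]·α₀/(α₀+β₀), so only n and the prior enter the weight.
The weight on the data is w = n/(α₀+β₀+n) = 74/(11.3+7.6+74) = 74/92.9 = 0.7966.

0.7966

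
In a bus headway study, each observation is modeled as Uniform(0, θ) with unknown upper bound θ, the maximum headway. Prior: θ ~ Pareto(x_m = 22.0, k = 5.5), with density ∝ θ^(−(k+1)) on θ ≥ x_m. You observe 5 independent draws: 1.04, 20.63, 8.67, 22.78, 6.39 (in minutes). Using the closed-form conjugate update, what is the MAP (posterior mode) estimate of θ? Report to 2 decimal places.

A Pareto(scale x_m, shape k) prior on the upper bound θ of Uniform(0, θ) is conjugate: posterior is Pareto(max(x_m, max xᵢ), k + n).
Sample maximum = 22.78; prior scale x_m = 22.0 → posterior scale = max = 22.78.
Posterior shape = 5.5 + 5 = 10.5.
The Pareto density is decreasing on [x_m, ∞), so the mode is x_m = 22.78.

22.78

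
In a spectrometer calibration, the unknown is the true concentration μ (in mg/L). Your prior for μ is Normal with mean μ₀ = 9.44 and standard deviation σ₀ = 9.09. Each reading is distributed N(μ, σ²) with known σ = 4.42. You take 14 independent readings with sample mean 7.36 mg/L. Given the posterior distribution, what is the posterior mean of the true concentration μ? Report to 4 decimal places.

7.3945

For Normal data with known variance σ², a Normal(μ₀, σ₀²) prior on μ is conjugate. Posterior precision = 1/σ₀² + n/σ²; posterior mean is the precision-weighted average of μ₀ and x̄.
n·x̄ = 14·7.36 = 103.04.
σ₀² = 9.09² = 82.6281, σ² = 4.42² = 19.5364; σ² + n·σ₀² = 19.5364 + 14·82.6281 = 1176.3298.
Posterior mean = (μ₀/σ₀² + n·x̄/σ²)/(1/σ₀² + n/σ²) = (σ²·μ₀ + σ₀²·n·x̄)/(σ² + n·σ₀²) = (19.5364·9.44 + 82.6281·103.04)/1176.3298 = 8698.42304/1176.3298 = 7.3945.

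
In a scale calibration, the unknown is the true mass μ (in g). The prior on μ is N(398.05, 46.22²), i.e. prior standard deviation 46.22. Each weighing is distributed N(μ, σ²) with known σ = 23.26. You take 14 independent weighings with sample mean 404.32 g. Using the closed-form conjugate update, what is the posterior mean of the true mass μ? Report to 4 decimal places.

For Normal data with known variance σ², a Normal(μ₀, σ₀²) prior on μ is conjugate. Posterior precision = 1/σ₀² + n/σ²; posterior mean is the precision-weighted average of μ₀ and x̄.
n·x̄ = 14·404.32 = 5660.48.
σ₀² = 46.22² = 2136.2884, σ² = 23.26² = 541.0276; σ² + n·σ₀² = 541.0276 + 14·2136.2884 = 30449.0652.
Posterior mean = (μ₀/σ₀² + n·x̄/σ²)/(1/σ₀² + n/σ²) = (σ²·μ₀ + σ₀²·n·x̄)/(σ² + n·σ₀²) = (541.0276·398.05 + 2136.2884·5660.48)/30449.0652 = 12307773.798612/30449.0652 = 404.2086.

404.2086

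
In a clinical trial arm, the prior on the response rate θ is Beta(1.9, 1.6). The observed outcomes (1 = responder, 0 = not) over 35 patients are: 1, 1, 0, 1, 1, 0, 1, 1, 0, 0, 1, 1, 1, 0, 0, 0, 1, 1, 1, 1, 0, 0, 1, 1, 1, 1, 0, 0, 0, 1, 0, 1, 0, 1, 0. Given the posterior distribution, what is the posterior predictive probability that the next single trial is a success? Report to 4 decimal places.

0.5688

The Beta prior is conjugate to a Binomial/Bernoulli likelihood; the update adds successes to α and failures to β.
Posterior: Beta(α+k, β+n−k) = Beta(1.9+20, 1.6+15) = Beta(21.9, 16.6).
For a single future Bernoulli trial, P(success | data) = α/(α+β) = 0.5688.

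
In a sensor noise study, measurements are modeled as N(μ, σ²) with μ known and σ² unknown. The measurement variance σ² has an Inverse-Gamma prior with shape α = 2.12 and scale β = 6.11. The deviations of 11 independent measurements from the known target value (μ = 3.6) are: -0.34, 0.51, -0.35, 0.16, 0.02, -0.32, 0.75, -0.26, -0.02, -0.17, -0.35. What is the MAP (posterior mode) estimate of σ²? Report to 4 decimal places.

0.7905

With known mean μ and an Inverse-Gamma(α, β) prior on σ², the Normal likelihood is conjugate: posterior is Inv-Gamma(α + n/2, β + Σ(xᵢ−μ)²/2).
Σ(xᵢ−μ)² = (-0.34)² + (0.51)² + (-0.35)² + (0.16)² + (0.02)² + (-0.32)² + (0.75)² + (-0.26)² + (-0.02)² + (-0.17)² + (-0.35)² = 1.4085.
Posterior: Inv-Gamma(2.12 + 11/2, 6.11 + 1.4085/2) = Inv-Gamma(7.62, 6.81425).
Mode = β/(α+1) = 6.81425/8.62 = 0.7905.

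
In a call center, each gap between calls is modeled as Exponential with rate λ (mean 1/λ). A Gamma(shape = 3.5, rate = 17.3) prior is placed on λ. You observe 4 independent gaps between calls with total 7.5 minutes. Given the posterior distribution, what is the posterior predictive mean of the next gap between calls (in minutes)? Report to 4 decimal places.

3.8154

With a Gamma(shape α, rate β) prior on the exponential rate λ, the posterior after n observations with total T = Σxᵢ is Gamma(α+n, β+T).
Posterior: Gamma(3.5+4, 17.3+7.5) = Gamma(7.5, 24.8).
The predictive distribution for the next observation is Lomax; its mean is β/(α−1) = 24.8/6.5 = 3.8154.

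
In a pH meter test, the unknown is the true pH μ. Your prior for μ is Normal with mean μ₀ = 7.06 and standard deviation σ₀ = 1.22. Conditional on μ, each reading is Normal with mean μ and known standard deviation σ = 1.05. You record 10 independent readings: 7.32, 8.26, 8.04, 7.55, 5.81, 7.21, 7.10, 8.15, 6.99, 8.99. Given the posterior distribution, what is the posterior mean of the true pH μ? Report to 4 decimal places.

For Normal data with known variance σ², a Normal(μ₀, σ₀²) prior on μ is conjugate. Posterior precision = 1/σ₀² + n/σ²; posterior mean is the precision-weighted average of μ₀ and x̄.
Σxᵢ = 7.32 + 8.26 + 8.04 + 7.55 + 5.81 + 7.21 + 7.10 + 8.15 + 6.99 + 8.99 = 75.42, so n·x̄ = 75.42.
σ₀² = 1.22² = 1.4884, σ² = 1.05² = 1.1025; σ² + n·σ₀² = 1.1025 + 10·1.4884 = 15.9865.
Posterior mean = (μ₀/σ₀² + n·x̄/σ²)/(1/σ₀² + n/σ²) = (σ²·μ₀ + σ₀²·n·x̄)/(σ² + n·σ₀²) = (1.1025·7.06 + 1.4884·75.42)/15.9865 = 120.038778/15.9865 = 7.5088.

7.5088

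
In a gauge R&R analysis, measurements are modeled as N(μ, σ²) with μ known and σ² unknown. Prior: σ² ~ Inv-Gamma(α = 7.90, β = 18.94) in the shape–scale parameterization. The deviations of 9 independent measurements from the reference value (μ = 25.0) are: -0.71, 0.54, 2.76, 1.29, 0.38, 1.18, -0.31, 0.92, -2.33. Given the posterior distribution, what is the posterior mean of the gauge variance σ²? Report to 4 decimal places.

With known mean μ and an Inverse-Gamma(α, β) prior on σ², the Normal likelihood is conjugate: posterior is Inv-Gamma(α + n/2, β + Σ(xᵢ−μ)²/2).
Σ(xᵢ−μ)² = (-0.71)² + (0.54)² + (2.76)² + (1.29)² + (0.38)² + (1.18)² + (-0.31)² + (0.92)² + (-2.33)² = 17.9856.
Posterior: Inv-Gamma(7.90 + 9/2, 18.94 + 17.9856/2) = Inv-Gamma(12.40, 27.93280).
E[σ²|data] = β/(α−1) = 27.93280/11.40 = 2.4502.

2.4502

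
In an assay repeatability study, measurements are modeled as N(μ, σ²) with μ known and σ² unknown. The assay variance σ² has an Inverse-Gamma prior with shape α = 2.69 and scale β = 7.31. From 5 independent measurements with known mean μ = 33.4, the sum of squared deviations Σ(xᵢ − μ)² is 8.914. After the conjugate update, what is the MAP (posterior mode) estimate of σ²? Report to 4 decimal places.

1.9010

With known mean μ and an Inverse-Gamma(α, β) prior on σ², the Normal likelihood is conjugate: posterior is Inv-Gamma(α + n/2, β + Σ(xᵢ−μ)²/2).
Posterior: Inv-Gamma(2.69 + 5/2, 7.31 + 8.914/2) = Inv-Gamma(5.19, 11.7670).
Mode = β/(α+1) = 11.7670/6.19 = 1.9010.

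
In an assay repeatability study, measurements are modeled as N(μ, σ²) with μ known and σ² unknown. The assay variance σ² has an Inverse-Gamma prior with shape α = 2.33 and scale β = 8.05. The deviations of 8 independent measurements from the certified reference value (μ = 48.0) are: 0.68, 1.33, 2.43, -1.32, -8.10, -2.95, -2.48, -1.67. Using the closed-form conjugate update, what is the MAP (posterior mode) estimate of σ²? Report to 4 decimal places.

With known mean μ and an Inverse-Gamma(α, β) prior on σ², the Normal likelihood is conjugate: posterior is Inv-Gamma(α + n/2, β + Σ(xᵢ−μ)²/2).
Σ(xᵢ−μ)² = (0.68)² + (1.33)² + (2.43)² + (-1.32)² + (-8.10)² + (-2.95)² + (-2.48)² + (-1.67)² = 93.1304.
Posterior: Inv-Gamma(2.33 + 8/2, 8.05 + 93.1304/2) = Inv-Gamma(6.33, 54.61520).
Mode = β/(α+1) = 54.61520/7.33 = 7.4509.

7.4509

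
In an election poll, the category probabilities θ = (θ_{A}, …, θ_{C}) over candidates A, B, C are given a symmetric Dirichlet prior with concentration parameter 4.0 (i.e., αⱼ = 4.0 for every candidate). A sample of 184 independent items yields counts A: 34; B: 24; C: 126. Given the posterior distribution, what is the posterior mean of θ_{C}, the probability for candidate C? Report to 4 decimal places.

The Dirichlet prior is conjugate to the Multinomial likelihood: each posterior αⱼ = prior αⱼ + observed count nⱼ.
Posterior concentration: (38.0, 28.0, 130.0), total = 196.0.
E[θ_{C}|data] = α_{C}/Σα = 130.0/196.0 = 0.6633.

0.6633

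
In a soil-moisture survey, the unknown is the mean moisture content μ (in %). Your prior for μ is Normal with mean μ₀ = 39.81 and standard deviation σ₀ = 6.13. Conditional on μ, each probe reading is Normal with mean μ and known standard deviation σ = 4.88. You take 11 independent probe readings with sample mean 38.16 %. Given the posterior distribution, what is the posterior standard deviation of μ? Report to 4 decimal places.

1.4307

For Normal data with known variance σ², a Normal(μ₀, σ₀²) prior on μ is conjugate. Posterior precision = 1/σ₀² + n/σ²; posterior mean is the precision-weighted average of μ₀ and x̄.
σ₀² = 6.13² = 37.5769, σ² = 4.88² = 23.8144; σ² + n·σ₀² = 23.8144 + 11·37.5769 = 437.1603.
Posterior precision = 1/σ₀² + n/σ² = 1/37.5769 + 11/23.8144 = (σ² + n·σ₀²)/(σ₀²σ²) = 437.1603/(37.5769·23.8144); posterior variance σₙ² = σ₀²σ²/(σ² + n·σ₀²) = 37.5769·23.8144/437.1603 = 2.047010.
Posterior SD = √σₙ² = √(37.5769·23.8144/437.1603) = 1.4307.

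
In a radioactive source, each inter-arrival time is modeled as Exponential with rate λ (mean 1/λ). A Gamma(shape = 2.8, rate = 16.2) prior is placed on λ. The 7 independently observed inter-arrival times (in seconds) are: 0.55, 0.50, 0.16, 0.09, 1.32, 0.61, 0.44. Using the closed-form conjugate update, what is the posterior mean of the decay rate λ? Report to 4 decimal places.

0.4932

With a Gamma(shape α, rate β) prior on the exponential rate λ, the posterior after n observations with total T = Σxᵢ is Gamma(α+n, β+T).
Sum of observations T = 3.67 seconds; n = 7.
Posterior: Gamma(2.8+7, 16.2+3.67) = Gamma(9.8, 19.87).
Posterior mean of λ = α/β = 9.8/19.87 = 0.4932.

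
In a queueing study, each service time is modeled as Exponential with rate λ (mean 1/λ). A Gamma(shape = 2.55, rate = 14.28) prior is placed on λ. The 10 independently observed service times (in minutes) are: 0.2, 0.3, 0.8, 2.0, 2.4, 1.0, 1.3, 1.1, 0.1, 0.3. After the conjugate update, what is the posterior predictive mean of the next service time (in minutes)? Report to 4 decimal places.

2.0589

With a Gamma(shape α, rate β) prior on the exponential rate λ, the posterior after n observations with total T = Σxᵢ is Gamma(α+n, β+T).
Sum of observations T = 9.5 minutes; n = 10.
Posterior: Gamma(2.55+10, 14.28+9.5) = Gamma(12.55, 23.78).
The predictive distribution for the next observation is Lomax; its mean is β/(α−1) = 23.78/11.55 = 2.0589.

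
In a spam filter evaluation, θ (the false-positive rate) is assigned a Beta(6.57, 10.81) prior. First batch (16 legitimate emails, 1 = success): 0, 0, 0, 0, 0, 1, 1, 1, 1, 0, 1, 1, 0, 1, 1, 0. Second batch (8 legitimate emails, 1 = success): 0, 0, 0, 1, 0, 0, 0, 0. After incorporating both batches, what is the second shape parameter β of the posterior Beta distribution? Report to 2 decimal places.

The Beta prior is conjugate to a Binomial/Bernoulli likelihood; the update adds successes to α and failures to β.
After batch 1: Beta(6.57+8, 10.81+8) = Beta(14.57, 18.81).
After batch 2: Beta(14.57+1, 18.81+7) = Beta(15.57, 25.81).
Posterior β = 25.81.

25.81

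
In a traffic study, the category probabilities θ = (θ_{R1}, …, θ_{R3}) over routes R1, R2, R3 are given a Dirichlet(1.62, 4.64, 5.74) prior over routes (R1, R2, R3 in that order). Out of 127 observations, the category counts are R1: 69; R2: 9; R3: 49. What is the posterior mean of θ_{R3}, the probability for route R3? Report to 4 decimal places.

0.3938

The Dirichlet prior is conjugate to the Multinomial likelihood: each posterior αⱼ = prior αⱼ + observed count nⱼ.
Posterior concentration: (70.62, 13.64, 54.74), total = 139.00.
E[θ_{R3}|data] = α_{R3}/Σα = 54.74/139.00 = 0.3938.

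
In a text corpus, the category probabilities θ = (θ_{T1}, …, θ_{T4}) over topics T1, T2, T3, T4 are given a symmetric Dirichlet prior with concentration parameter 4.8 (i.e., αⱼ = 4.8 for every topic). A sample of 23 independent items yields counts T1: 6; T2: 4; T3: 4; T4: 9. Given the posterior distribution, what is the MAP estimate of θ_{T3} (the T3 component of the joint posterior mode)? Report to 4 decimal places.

0.2042

The Dirichlet prior is conjugate to the Multinomial likelihood: each posterior αⱼ = prior αⱼ + observed count nⱼ.
Posterior concentration: (10.8, 8.8, 8.8, 13.8), total = 42.2.
Joint mode component: (α_{T3}−1)/(Σα−K) = 7.8/38.2 = 0.2042.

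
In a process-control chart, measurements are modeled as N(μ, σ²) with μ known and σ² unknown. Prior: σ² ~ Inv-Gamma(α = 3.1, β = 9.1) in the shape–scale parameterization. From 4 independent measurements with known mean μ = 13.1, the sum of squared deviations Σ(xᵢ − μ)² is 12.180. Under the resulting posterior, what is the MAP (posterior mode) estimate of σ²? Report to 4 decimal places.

2.4902

With known mean μ and an Inverse-Gamma(α, β) prior on σ², the Normal likelihood is conjugate: posterior is Inv-Gamma(α + n/2, β + Σ(xᵢ−μ)²/2).
Posterior: Inv-Gamma(3.1 + 4/2, 9.1 + 12.180/2) = Inv-Gamma(5.10, 15.1900).
Mode = β/(α+1) = 15.1900/6.10 = 2.4902.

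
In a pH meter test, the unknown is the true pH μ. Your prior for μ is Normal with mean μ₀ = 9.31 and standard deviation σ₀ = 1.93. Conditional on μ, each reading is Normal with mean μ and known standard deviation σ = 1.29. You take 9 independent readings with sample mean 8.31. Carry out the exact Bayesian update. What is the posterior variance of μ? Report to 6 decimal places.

0.176156

For Normal data with known variance σ², a Normal(μ₀, σ₀²) prior on μ is conjugate. Posterior precision = 1/σ₀² + n/σ²; posterior mean is the precision-weighted average of μ₀ and x̄.
σ₀² = 1.93² = 3.7249, σ² = 1.29² = 1.6641; σ² + n·σ₀² = 1.6641 + 9·3.7249 = 35.1882.
Posterior precision = 1/σ₀² + n/σ² = 1/3.7249 + 9/1.6641 = (σ² + n·σ₀²)/(σ₀²σ²) = 35.1882/(3.7249·1.6641); posterior variance σₙ² = σ₀²σ²/(σ² + n·σ₀²) = 3.7249·1.6641/35.1882 = 0.176156.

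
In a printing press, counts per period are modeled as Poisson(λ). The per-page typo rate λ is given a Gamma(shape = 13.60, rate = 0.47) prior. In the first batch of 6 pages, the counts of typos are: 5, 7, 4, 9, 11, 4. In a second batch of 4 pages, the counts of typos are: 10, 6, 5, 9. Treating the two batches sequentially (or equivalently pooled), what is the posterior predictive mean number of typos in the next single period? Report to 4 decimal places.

With a Gamma(shape α, rate β) prior, the Poisson likelihood is conjugate: the posterior is Gamma(α + ΣXᵢ, β + n).
Batch 1: sum of counts S = 40 over n = 6 pages.
After batch 1: Gamma(α+S, β+n) = Gamma(13.60+40, 0.47+6) = Gamma(53.60, 6.47).
Batch 2: sum of counts S = 30 over n = 4 pages.
After batch 2: Gamma(α+S, β+n) = Gamma(53.60+30, 6.47+4) = Gamma(83.60, 10.47).
The predictive distribution for one future period is NegBinom with mean α/β = 7.9847.

7.9847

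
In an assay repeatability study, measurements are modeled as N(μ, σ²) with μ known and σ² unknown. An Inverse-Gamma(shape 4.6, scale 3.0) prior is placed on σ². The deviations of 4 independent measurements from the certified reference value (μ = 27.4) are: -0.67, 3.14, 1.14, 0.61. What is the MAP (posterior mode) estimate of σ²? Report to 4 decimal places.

1.1829

With known mean μ and an Inverse-Gamma(α, β) prior on σ², the Normal likelihood is conjugate: posterior is Inv-Gamma(α + n/2, β + Σ(xᵢ−μ)²/2).
Σ(xᵢ−μ)² = (-0.67)² + (3.14)² + (1.14)² + (0.61)² = 11.9802.
Posterior: Inv-Gamma(4.6 + 4/2, 3.0 + 11.9802/2) = Inv-Gamma(6.60, 8.99010).
Mode = β/(α+1) = 8.99010/7.60 = 1.1829.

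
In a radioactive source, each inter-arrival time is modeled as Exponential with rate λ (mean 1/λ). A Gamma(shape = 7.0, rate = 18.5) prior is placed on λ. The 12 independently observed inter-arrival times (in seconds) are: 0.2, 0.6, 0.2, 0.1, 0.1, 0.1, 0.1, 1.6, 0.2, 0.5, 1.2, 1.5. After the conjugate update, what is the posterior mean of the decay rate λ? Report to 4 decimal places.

0.7631

With a Gamma(shape α, rate β) prior on the exponential rate λ, the posterior after n observations with total T = Σxᵢ is Gamma(α+n, β+T).
Sum of observations T = 6.4 seconds; n = 12.
Posterior: Gamma(7.0+12, 18.5+6.4) = Gamma(19.0, 24.9).
Posterior mean of λ = α/β = 19.0/24.9 = 0.7631.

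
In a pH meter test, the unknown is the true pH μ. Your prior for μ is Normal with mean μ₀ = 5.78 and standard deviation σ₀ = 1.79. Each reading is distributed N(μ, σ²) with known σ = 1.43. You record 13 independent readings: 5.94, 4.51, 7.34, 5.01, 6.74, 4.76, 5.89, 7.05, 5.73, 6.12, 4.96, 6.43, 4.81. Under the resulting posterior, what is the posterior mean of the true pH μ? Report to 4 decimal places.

For Normal data with known variance σ², a Normal(μ₀, σ₀²) prior on μ is conjugate. Posterior precision = 1/σ₀² + n/σ²; posterior mean is the precision-weighted average of μ₀ and x̄.
Σxᵢ = 5.94 + 4.51 + 7.34 + 5.01 + 6.74 + 4.76 + 5.89 + 7.05 + 5.73 + 6.12 + 4.96 + 6.43 + 4.81 = 75.29, so n·x̄ = 75.29.
σ₀² = 1.79² = 3.2041, σ² = 1.43² = 2.0449; σ² + n·σ₀² = 2.0449 + 13·3.2041 = 43.6982.
Posterior mean = (μ₀/σ₀² + n·x̄/σ²)/(1/σ₀² + n/σ²) = (σ²·μ₀ + σ₀²·n·x̄)/(σ² + n·σ₀²) = (2.0449·5.78 + 3.2041·75.29)/43.6982 = 253.056211/43.6982 = 5.7910.

5.7910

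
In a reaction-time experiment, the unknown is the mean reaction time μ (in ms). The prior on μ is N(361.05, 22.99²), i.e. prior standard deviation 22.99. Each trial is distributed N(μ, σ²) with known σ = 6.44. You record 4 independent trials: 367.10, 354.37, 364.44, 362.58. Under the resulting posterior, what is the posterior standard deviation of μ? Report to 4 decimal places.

For Normal data with known variance σ², a Normal(μ₀, σ₀²) prior on μ is conjugate. Posterior precision = 1/σ₀² + n/σ²; posterior mean is the precision-weighted average of μ₀ and x̄.
σ₀² = 22.99² = 528.5401, σ² = 6.44² = 41.4736; σ² + n·σ₀² = 41.4736 + 4·528.5401 = 2155.634.
Posterior precision = 1/σ₀² + n/σ² = 1/528.5401 + 4/41.4736 = (σ² + n·σ₀²)/(σ₀²σ²) = 2155.634/(528.5401·41.4736); posterior variance σₙ² = σ₀²σ²/(σ² + n·σ₀²) = 528.5401·41.4736/2155.634 = 10.168916.
Posterior SD = √σₙ² = √(528.5401·41.4736/2155.634) = 3.1889.

3.1889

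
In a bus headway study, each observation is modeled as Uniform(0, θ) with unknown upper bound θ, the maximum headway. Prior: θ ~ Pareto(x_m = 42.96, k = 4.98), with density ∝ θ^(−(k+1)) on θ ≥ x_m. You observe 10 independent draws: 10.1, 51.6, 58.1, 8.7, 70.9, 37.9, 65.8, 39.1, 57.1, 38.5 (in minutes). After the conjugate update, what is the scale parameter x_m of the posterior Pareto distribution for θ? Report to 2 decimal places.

A Pareto(scale x_m, shape k) prior on the upper bound θ of Uniform(0, θ) is conjugate: posterior is Pareto(max(x_m, max xᵢ), k + n).
Sample maximum = 70.9; prior scale x_m = 42.96 → posterior scale = max = 70.90.
Posterior shape = 4.98 + 10 = 14.98.
Posterior scale x_m = 70.90.

70.90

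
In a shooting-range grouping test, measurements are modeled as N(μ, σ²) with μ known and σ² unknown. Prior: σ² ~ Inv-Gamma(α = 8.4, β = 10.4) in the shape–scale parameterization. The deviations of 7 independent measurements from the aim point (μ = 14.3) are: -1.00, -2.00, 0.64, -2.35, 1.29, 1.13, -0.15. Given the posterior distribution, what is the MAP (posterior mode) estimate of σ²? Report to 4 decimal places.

With known mean μ and an Inverse-Gamma(α, β) prior on σ², the Normal likelihood is conjugate: posterior is Inv-Gamma(α + n/2, β + Σ(xᵢ−μ)²/2).
Σ(xᵢ−μ)² = (-1.00)² + (-2.00)² + (0.64)² + (-2.35)² + (1.29)² + (1.13)² + (-0.15)² = 13.8956.
Posterior: Inv-Gamma(8.4 + 7/2, 10.4 + 13.8956/2) = Inv-Gamma(11.90, 17.34780).
Mode = β/(α+1) = 17.34780/12.90 = 1.3448.

1.3448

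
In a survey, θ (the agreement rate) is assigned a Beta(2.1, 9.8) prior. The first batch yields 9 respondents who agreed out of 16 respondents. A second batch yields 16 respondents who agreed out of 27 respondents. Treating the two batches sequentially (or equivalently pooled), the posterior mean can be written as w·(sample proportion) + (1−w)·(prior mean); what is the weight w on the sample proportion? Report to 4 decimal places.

The Beta prior is conjugate to a Binomial/Bernoulli likelihood; the update adds successes to α and failures to β.
Total number of respondents: n = 16 + 27 = 43.
Posterior mean = (α₀+k)/(α₀+β₀+n) = [n/(α₀+β₀+n)]·(k/n) + [(α₀+β₀)/(α₀+β₀+n)]·α₀/(α₀+β₀), so only n and the prior enter the weight.
The weight on the data is w = n/(α₀+β₀+n) = 43/(2.1+9.8+43) = 43/54.9 = 0.7832.

0.7832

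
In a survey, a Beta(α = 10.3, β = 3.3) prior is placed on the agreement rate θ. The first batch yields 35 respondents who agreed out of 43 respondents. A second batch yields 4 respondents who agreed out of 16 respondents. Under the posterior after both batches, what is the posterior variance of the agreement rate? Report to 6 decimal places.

0.002961

The Beta prior is conjugate to a Binomial/Bernoulli likelihood; the update adds successes to α and failures to β.
After batch 1: Beta(10.3+35, 3.3+8) = Beta(45.3, 11.3).
After batch 2: Beta(45.3+4, 11.3+12) = Beta(49.3, 23.3).
Var = αβ/((α+β)²(α+β+1)) = 49.3·23.3/(72.6²·73.6) = 0.002961.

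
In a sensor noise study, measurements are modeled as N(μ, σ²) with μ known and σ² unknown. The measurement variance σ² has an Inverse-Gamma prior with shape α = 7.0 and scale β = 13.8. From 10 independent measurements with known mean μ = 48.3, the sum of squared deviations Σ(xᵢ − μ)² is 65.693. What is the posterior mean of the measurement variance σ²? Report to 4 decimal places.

4.2406

With known mean μ and an Inverse-Gamma(α, β) prior on σ², the Normal likelihood is conjugate: posterior is Inv-Gamma(α + n/2, β + Σ(xᵢ−μ)²/2).
Posterior: Inv-Gamma(7.0 + 10/2, 13.8 + 65.693/2) = Inv-Gamma(12.00, 46.6465).
E[σ²|data] = β/(α−1) = 46.6465/11.00 = 4.2406.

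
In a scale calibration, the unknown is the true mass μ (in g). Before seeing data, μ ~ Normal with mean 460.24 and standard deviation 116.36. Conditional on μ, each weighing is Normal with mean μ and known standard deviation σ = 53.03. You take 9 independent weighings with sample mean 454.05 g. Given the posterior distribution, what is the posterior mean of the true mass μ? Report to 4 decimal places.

454.1896

For Normal data with known variance σ², a Normal(μ₀, σ₀²) prior on μ is conjugate. Posterior precision = 1/σ₀² + n/σ²; posterior mean is the precision-weighted average of μ₀ and x̄.
n·x̄ = 9·454.05 = 4086.45.
σ₀² = 116.36² = 13539.6496, σ² = 53.03² = 2812.1809; σ² + n·σ₀² = 2812.1809 + 9·13539.6496 = 124669.0273.
Posterior mean = (μ₀/σ₀² + n·x̄/σ²)/(1/σ₀² + n/σ²) = (σ²·μ₀ + σ₀²·n·x̄)/(σ² + n·σ₀²) = (2812.1809·460.24 + 13539.6496·4086.45)/124669.0273 = 56623379.245336/124669.0273 = 454.1896.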